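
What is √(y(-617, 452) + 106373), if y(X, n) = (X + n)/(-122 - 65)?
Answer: 2*√7685513/17 ≈ 326.15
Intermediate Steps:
y(X, n) = -X/187 - n/187 (y(X, n) = (X + n)/(-187) = (X + n)*(-1/187) = -X/187 - n/187)
√(y(-617, 452) + 106373) = √((-1/187*(-617) - 1/187*452) + 106373) = √((617/187 - 452/187) + 106373) = √(15/17 + 106373) = √(1808356/17) = 2*√7685513/17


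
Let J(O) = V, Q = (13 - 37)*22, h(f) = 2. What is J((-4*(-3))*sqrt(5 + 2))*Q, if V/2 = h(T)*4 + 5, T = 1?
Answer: -13728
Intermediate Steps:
Q = -528 (Q = -24*22 = -528)
V = 26 (V = 2*(2*4 + 5) = 2*(8 + 5) = 2*13 = 26)
J(O) = 26
J((-4*(-3))*sqrt(5 + 2))*Q = 26*(-528) = -13728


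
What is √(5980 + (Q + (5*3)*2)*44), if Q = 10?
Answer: 6*√215 ≈ 87.977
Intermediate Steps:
√(5980 + (Q + (5*3)*2)*44) = √(5980 + (10 + (5*3)*2)*44) = √(5980 + (10 + 15*2)*44) = √(5980 + (10 + 30)*44) = √(5980 + 40*44) = √(5980 + 1760) = √7740 = 6*√215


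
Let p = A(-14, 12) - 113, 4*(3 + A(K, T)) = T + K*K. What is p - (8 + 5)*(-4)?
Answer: -12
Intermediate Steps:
A(K, T) = -3 + T/4 + K**2/4 (A(K, T) = -3 + (T + K*K)/4 = -3 + (T + K**2)/4 = -3 + (T/4 + K**2/4) = -3 + T/4 + K**2/4)
p = -64 (p = (-3 + (1/4)*12 + (1/4)*(-14)**2) - 113 = (-3 + 3 + (1/4)*196) - 113 = (-3 + 3 + 49) - 113 = 49 - 113 = -64)
p - (8 + 5)*(-4) = -64 - (8 + 5)*(-4) = -64 - 13*(-4) = -64 - 1*(-52) = -64 + 52 = -12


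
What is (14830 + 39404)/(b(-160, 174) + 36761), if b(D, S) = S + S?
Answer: 54234/37109 ≈ 1.4615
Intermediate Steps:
b(D, S) = 2*S
(14830 + 39404)/(b(-160, 174) + 36761) = (14830 + 39404)/(2*174 + 36761) = 54234/(348 + 36761) = 54234/37109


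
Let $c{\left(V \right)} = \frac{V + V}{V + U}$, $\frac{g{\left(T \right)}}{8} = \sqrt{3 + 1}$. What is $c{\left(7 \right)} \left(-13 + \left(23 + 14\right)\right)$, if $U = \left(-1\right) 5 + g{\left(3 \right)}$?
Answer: $\frac{56}{3} \approx 18.667$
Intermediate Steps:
$g{\left(T \right)} = 16$ ($g{\left(T \right)} = 8 \sqrt{3 + 1} = 8 \sqrt{4} = 8 \cdot 2 = 16$)
$U = 11$ ($U = \left(-1\right) 5 + 16 = -5 + 16 = 11$)
$c{\left(V \right)} = \frac{2 V}{11 + V}$ ($c{\left(V \right)} = \frac{V + V}{V + 11} = \frac{2 V}{11 + V}$)
$c{\left(7 \right)} \left(-13 + \left(23 + 14\right)\right) = 2 \cdot 7 \frac{1}{11 + 7} \left(-13 + \left(23 + 14\right)\right) = 2 \cdot 7 \cdot \frac{1}{18} \left(-13 + 37\right) = 2 \cdot 7 \cdot \frac{1}{18} \cdot 24 = \frac{7}{9} \cdot 24 = \frac{56}{3}$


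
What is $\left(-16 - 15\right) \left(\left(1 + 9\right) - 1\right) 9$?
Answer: $-2511$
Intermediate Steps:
$\left(-16 - 15\right) \left(\left(1 + 9\right) - 1\right) 9 = - 31 \left(10 - 1\right) 9 = \left(-31\right) 9 \cdot 9 = \left(-279\right) 9 = -2511$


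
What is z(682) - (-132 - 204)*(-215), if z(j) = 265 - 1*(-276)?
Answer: -71699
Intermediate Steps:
z(j) = 541 (z(j) = 265 + 276 = 541)
z(682) - (-132 - 204)*(-215) = 541 - (-132 - 204)*(-215) = 541 - (-336)*(-215) = 541 - 1*72240 = 541 - 72240 = -71699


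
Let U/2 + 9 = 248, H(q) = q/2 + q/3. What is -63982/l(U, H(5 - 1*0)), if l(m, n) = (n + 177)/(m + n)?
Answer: -185099926/1087 ≈ -1.7029e+5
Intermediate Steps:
H(q) = 5*q/6 (H(q) = q*(1/2) + q*(1/3) = q/2 + q/3 = 5*q/6)
U = 478 (U = -18 + 2*248 = -18 + 496 = 478)
l(m, n) = (177 + n)/(m + n)
-63982/l(U, H(5 - 1*0)) = -63982*(478 + 5*(5 - 1*0)/6)/(177 + 5*(5 - 1*0)/6) = -63982*(478 + 5*(5 + 0)/6)/(177 + 5*(5 + 0)/6) = -63982*(478 + (5/6)*5)/(177 + (5/6)*5) = -63982*(478 + 25/6)/(177 + 25/6) = -63982/((1087/6)/(2893/6)) = -63982/((6/2893)*(1087/6)) = -63982/1087/2893 = -63982*2893/1087 = -185099926/1087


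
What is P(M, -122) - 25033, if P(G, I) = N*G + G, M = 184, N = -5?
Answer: -25769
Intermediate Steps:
P(G, I) = -4*G (P(G, I) = -5*G + G = -4*G)
P(M, -122) - 25033 = -4*184 - 25033 = -736 - 25033 = -25769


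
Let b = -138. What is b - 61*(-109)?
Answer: 6511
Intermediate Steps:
b - 61*(-109) = -138 - 61*(-109) = -138 + 6649 = 6511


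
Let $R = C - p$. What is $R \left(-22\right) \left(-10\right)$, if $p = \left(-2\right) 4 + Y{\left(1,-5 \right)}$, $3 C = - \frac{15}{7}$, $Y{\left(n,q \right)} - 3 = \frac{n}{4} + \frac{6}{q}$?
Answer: $\frac{8063}{7} \approx 1151.9$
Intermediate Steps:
$Y{\left(n,q \right)} = 3 + \frac{6}{q} + \frac{n}{4}$ ($Y{\left(n,q \right)} = 3 + \left(\frac{n}{4} + \frac{6}{q}\right) = 3 + \left(\frac{6}{q} + \frac{n}{4}\right) = 3 + \frac{6}{q} + \frac{n}{4}$)
$C = - \frac{5}{7}$ ($C = \frac{\left(-15\right) \frac{1}{7}}{3} = \frac{1}{3} \left(- \frac{15}{7}\right) = - \frac{5}{7} \approx -0.71429$)
$p = - \frac{119}{20}$ ($p = \left(-2\right) 4 + \left(3 + \frac{6}{-5} + \frac{1}{4} \cdot 1\right) = -8 + \left(3 + 6 \left(- \frac{1}{5}\right) + \frac{1}{4}\right) = -8 + \left(3 - \frac{6}{5} + \frac{1}{4}\right) = -8 + \frac{41}{20} = - \frac{119}{20} \approx -5.95$)
$R = \frac{733}{140}$ ($R = - \frac{5}{7} - - \frac{119}{20} = - \frac{5}{7} + \frac{119}{20} = \frac{733}{140} \approx 5.2357$)
$R \left(-22\right) \left(-10\right) = \frac{733}{140} \left(-22\right) \left(-10\right) = \left(- \frac{8063}{70}\right) \left(-10\right) = \frac{8063}{7}$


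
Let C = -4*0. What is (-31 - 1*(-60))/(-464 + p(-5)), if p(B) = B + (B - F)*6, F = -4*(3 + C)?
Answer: -29/427 ≈ -0.067916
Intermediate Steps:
C = 0
F = -12 (F = -4*(3 + 0) = -4*3 = -12)
p(B) = 72 + 7*B (p(B) = B + (B - 1*(-12))*6 = B + (B + 12)*6 = B + (12 + B)*6 = B + (72 + 6*B) = 72 + 7*B)
(-31 - 1*(-60))/(-464 + p(-5)) = (-31 - 1*(-60))/(-464 + (72 + 7*(-5))) = (-31 + 60)/(-464 + (72 - 35)) = 29/(-464 + 37) = 29/(-427) = 29*(-1/427) = -29/427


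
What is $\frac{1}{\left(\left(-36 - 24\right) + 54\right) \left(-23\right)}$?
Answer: $\frac{1}{138} \approx 0.0072464$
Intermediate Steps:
$\frac{1}{\left(\left(-36 - 24\right) + 54\right) \left(-23\right)} = \frac{1}{\left(-60 + 54\right) \left(-23\right)} = \frac{1}{\left(-6\right) \left(-23\right)} = \frac{1}{138}$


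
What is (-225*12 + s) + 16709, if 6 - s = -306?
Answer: 14321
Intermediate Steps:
s = 312 (s = 6 - 1*(-306) = 6 + 306 = 312)
(-225*12 + s) + 16709 = (-225*12 + 312) + 16709 = (-2700 + 312) + 16709 = -2388 + 16709 = 14321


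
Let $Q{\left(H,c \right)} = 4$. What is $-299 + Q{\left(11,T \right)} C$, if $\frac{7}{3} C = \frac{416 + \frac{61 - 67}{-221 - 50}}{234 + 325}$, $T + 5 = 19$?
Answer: $- \frac{45101939}{151489} \approx -297.72$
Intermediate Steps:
$T = 14$ ($T = -5 + 19 = 14$)
$C = \frac{48318}{151489}$ ($C = \frac{3 \frac{416 + \frac{61 - 67}{-221 - 50}}{234 + 325}}{7} = \frac{3 \frac{416 - \frac{6}{-271}}{559}}{7} = \frac{3 \left(416 - - \frac{6}{271}\right) \frac{1}{559}}{7} = \frac{3 \left(416 + \frac{6}{271}\right) \frac{1}{559}}{7} = \frac{3 \cdot \frac{112742}{271} \cdot \frac{1}{559}}{7} = \frac{3}{7} \cdot \frac{112742}{151489} = \frac{48318}{151489} \approx 0.31895$)
$-299 + Q{\left(11,T \right)} C = -299 + 4 \cdot \frac{48318}{151489} = -299 + \frac{193272}{151489} = - \frac{45101939}{151489}$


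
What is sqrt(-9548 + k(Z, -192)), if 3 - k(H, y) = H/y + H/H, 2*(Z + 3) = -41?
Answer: I*sqrt(21994266)/48 ≈ 97.704*I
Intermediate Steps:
Z = -47/2 (Z = -3 + (1/2)*(-41) = -3 - 41/2 = -47/2 ≈ -23.500)
k(H, y) = 2 - H/y (k(H, y) = 3 - (H/y + H/H) = 3 - (H/y + 1) = 3 - (1 + H/y) = 3 + (-1 - H/y) = 2 - H/y)
sqrt(-9548 + k(Z, -192)) = sqrt(-9548 + (2 - 1*(-47/2)/(-192))) = sqrt(-9548 + (2 - 1*(-47/2)*(-1/192))) = sqrt(-9548 + (2 - 47/384)) = sqrt(-9548 + 721/384) = sqrt(-3665711/384) = I*sqrt(21994266)/48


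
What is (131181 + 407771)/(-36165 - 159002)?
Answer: -538952/195167 ≈ -2.7615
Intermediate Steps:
(131181 + 407771)/(-36165 - 159002) = 538952/(-195167) = 538952*(-1/195167) = -538952/195167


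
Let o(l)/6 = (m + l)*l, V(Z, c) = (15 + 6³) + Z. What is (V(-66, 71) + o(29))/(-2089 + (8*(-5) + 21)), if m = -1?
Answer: -5037/2108 ≈ -2.3895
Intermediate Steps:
V(Z, c) = 231 + Z (V(Z, c) = (15 + 216) + Z = 231 + Z)
o(l) = 6*l*(-1 + l) (o(l) = 6*((-1 + l)*l) = 6*(l*(-1 + l)) = 6*l*(-1 + l))
(V(-66, 71) + o(29))/(-2089 + (8*(-5) + 21)) = ((231 - 66) + 6*29*(-1 + 29))/(-2089 + (8*(-5) + 21)) = (165 + 6*29*28)/(-2089 + (-40 + 21)) = (165 + 4872)/(-2089 - 19) = 5037/(-2108) = 5037*(-1/2108) = -5037/2108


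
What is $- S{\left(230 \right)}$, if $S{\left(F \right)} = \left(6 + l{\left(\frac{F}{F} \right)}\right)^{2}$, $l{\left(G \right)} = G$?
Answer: $-49$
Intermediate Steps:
$S{\left(F \right)} = 49$ ($S{\left(F \right)} = \left(6 + \frac{F}{F}\right)^{2} = \left(6 + 1\right)^{2} = 7^{2} = 49$)
$- S{\left(230 \right)} = \left(-1\right) 49 = -49$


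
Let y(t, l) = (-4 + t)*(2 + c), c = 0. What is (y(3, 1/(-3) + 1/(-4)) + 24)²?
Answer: 484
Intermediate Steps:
y(t, l) = -8 + 2*t (y(t, l) = (-4 + t)*(2 + 0) = (-4 + t)*2 = -8 + 2*t)
(y(3, 1/(-3) + 1/(-4)) + 24)² = ((-8 + 2*3) + 24)² = ((-8 + 6) + 24)² = (-2 + 24)² = 22² = 484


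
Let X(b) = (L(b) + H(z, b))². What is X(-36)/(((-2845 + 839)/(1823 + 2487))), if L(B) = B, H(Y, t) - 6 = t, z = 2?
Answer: -9387180/1003 ≈ -9359.1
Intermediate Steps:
H(Y, t) = 6 + t
X(b) = (6 + 2*b)² (X(b) = (b + (6 + b))² = (6 + 2*b)²)
X(-36)/(((-2845 + 839)/(1823 + 2487))) = (4*(3 - 36)²)/(((-2845 + 839)/(1823 + 2487))) = (4*(-33)²)/((-2006/4310)) = (4*1089)/((-2006*1/4310)) = 4356/(-1003/2155) = 4356*(-2155/1003) = -9387180/1003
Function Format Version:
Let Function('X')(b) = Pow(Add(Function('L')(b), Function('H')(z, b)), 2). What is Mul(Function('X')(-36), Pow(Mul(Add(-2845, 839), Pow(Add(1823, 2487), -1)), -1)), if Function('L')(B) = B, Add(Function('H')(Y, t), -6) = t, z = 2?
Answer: Rational(-9387180, 1003) ≈ -9359.1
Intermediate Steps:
Function('H')(Y, t) = Add(6, t)
Function('X')(b) = Pow(Add(6, Mul(2, b)), 2) (Function('X')(b) = Pow(Add(b, Add(6, b)), 2) = Pow(Add(6, Mul(2, b)), 2))
Mul(Function('X')(-36), Pow(Mul(Add(-2845, 839), Pow(Add(1823, 2487), -1)), -1)) = Mul(Mul(4, Pow(Add(3, -36), 2)), Pow(Mul(Add(-2845, 839), Pow(Add(1823, 2487), -1)), -1)) = Mul(Mul(4, Pow(-33, 2)), Pow(Mul(-2006, Pow(4310, -1)), -1)) = Mul(Mul(4, 1089), Pow(Mul(-2006, Rational(1, 4310)), -1)) = Mul(4356, Pow(Rational(-1003, 2155), -1)) = Mul(4356, Rational(-2155, 1003)) = Rational(-9387180, 1003)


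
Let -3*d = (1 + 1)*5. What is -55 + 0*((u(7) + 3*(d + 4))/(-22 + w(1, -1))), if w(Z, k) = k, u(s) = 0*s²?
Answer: -55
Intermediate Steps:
u(s) = 0
d = -10/3 (d = -(1 + 1)*5/3 = -2*5/3 = -⅓*10 = -10/3 ≈ -3.3333)
-55 + 0*((u(7) + 3*(d + 4))/(-22 + w(1, -1))) = -55 + 0*((0 + 3*(-10/3 + 4))/(-22 - 1)) = -55 + 0*((0 + 3*(⅔))/(-23)) = -55 + 0*((0 + 2)*(-1/23)) = -55 + 0*(2*(-1/23)) = -55 + 0*(-2/23) = -55 + 0 = -55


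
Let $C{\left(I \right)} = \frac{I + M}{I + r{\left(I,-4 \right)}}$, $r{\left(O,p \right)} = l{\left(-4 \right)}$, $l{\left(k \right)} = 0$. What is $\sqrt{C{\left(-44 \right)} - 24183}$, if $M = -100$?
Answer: $\frac{3 i \sqrt{325083}}{11} \approx 155.5 i$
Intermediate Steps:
$r{\left(O,p \right)} = 0$
$C{\left(I \right)} = \frac{-100 + I}{I}$ ($C{\left(I \right)} = \frac{I - 100}{I + 0} = \frac{-100 + I}{I}$)
$\sqrt{C{\left(-44 \right)} - 24183} = \sqrt{\frac{-100 - 44}{-44} - 24183} = \sqrt{\left(- \frac{1}{44}\right) \left(-144\right) - 24183} = \sqrt{\frac{36}{11} - 24183} = \sqrt{- \frac{265977}{11}} = \frac{3 i \sqrt{325083}}{11}$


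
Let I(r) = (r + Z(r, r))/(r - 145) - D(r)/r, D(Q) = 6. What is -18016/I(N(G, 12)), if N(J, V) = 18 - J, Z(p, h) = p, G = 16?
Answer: 2576288/433 ≈ 5949.9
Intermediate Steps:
I(r) = -6/r + 2*r/(-145 + r) (I(r) = (r + r)/(r - 145) - 6/r = (2*r)/(-145 + r) - 6/r = 2*r/(-145 + r) - 6/r = -6/r + 2*r/(-145 + r))
-18016/I(N(G, 12)) = -18016*(-145 + (18 - 1*16))*(18 - 1*16)/(2*(435 + (18 - 1*16)² - 3*(18 - 1*16))) = -18016*(-145 + (18 - 16))*(18 - 16)/(2*(435 + (18 - 16)² - 3*(18 - 16))) = -18016*(-145 + 2)/(435 + 2² - 3*2) = -18016*(-143/(435 + 4 - 6)) = -18016/(2*(½)*(-1/143)*433) = -18016/(-433/143) = -18016*(-143/433) = 2576288/433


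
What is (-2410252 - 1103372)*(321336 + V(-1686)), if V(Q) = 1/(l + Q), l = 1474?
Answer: -59839854849786/53 ≈ -1.1291e+12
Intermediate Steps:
V(Q) = 1/(1474 + Q)
(-2410252 - 1103372)*(321336 + V(-1686)) = (-2410252 - 1103372)*(321336 + 1/(1474 - 1686)) = -3513624*(321336 + 1/(-212)) = -3513624*(321336 - 1/212) = -3513624*68123231/212 = -59839854849786/53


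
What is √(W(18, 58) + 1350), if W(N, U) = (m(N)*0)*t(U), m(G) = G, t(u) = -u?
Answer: 15*√6 ≈ 36.742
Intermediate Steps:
W(N, U) = 0 (W(N, U) = (N*0)*(-U) = 0*(-U) = 0)
√(W(18, 58) + 1350) = √(0 + 1350) = √1350 = 15*√6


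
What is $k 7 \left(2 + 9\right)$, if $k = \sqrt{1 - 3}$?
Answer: $77 i \sqrt{2} \approx 108.89 i$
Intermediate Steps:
$k = i \sqrt{2}$ ($k = \sqrt{-2} = i \sqrt{2} \approx 1.4142 i$)
$k 7 \left(2 + 9\right) = i \sqrt{2} \cdot 7 \left(2 + 9\right) = i \sqrt{2} \cdot 7 \cdot 11 = i \sqrt{2} \cdot 77 = 77 i \sqrt{2}$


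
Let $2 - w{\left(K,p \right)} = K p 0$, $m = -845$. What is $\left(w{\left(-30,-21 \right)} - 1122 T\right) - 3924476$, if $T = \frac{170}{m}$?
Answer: $- \frac{663197958}{169} \approx -3.9242 \cdot 10^{6}$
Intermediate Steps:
$w{\left(K,p \right)} = 2$ ($w{\left(K,p \right)} = 2 - K p 0 = 2 - 0 = 2 + 0 = 2$)
$T = - \frac{34}{169}$ ($T = \frac{170}{-845} = 170 \left(- \frac{1}{845}\right) = - \frac{34}{169} \approx -0.20118$)
$\left(w{\left(-30,-21 \right)} - 1122 T\right) - 3924476 = \left(2 - - \frac{38148}{169}\right) - 3924476 = \left(2 + \frac{38148}{169}\right) - 3924476 = \frac{38486}{169} - 3924476 = - \frac{663197958}{169}$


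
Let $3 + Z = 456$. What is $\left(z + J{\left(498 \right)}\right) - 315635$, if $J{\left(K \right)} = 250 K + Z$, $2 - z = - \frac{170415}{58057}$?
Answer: $- \frac{11070138345}{58057} \approx -1.9068 \cdot 10^{5}$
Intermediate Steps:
$Z = 453$ ($Z = -3 + 456 = 453$)
$z = \frac{286529}{58057}$ ($z = 2 - - \frac{170415}{58057} = 2 + \frac{170415}{58057} = \frac{286529}{58057} \approx 4.9353$)
$J{\left(K \right)} = 453 + 250 K$ ($J{\left(K \right)} = 250 K + 453 = 453 + 250 K$)
$\left(z + J{\left(498 \right)}\right) - 315635 = \left(\frac{286529}{58057} + \left(453 + 250 \cdot 498\right)\right) - 315635 = \left(\frac{286529}{58057} + \left(453 + 124500\right)\right) - 315635 = \left(\frac{286529}{58057} + 124953\right) - 315635 = \frac{7254682850}{58057} - 315635 = - \frac{11070138345}{58057}$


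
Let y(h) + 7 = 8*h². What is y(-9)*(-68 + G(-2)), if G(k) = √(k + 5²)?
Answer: -43588 + 641*√23 ≈ -40514.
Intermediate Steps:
y(h) = -7 + 8*h²
G(k) = √(25 + k) (G(k) = √(k + 25) = √(25 + k))
y(-9)*(-68 + G(-2)) = (-7 + 8*(-9)²)*(-68 + √(25 - 2)) = (-7 + 8*81)*(-68 + √23) = (-7 + 648)*(-68 + √23) = 641*(-68 + √23) = -43588 + 641*√23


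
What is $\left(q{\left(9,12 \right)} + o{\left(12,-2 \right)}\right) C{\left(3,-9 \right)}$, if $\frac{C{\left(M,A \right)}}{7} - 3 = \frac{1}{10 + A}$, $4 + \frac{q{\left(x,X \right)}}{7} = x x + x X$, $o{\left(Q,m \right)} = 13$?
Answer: $36624$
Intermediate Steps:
$q{\left(x,X \right)} = -28 + 7 x^{2} + 7 X x$ ($q{\left(x,X \right)} = -28 + 7 \left(x x + x X\right) = -28 + 7 \left(x^{2} + X x\right) = -28 + \left(7 x^{2} + 7 X x\right) = -28 + 7 x^{2} + 7 X x$)
$C{\left(M,A \right)} = 21 + \frac{7}{10 + A}$
$\left(q{\left(9,12 \right)} + o{\left(12,-2 \right)}\right) C{\left(3,-9 \right)} = \left(\left(-28 + 7 \cdot 9^{2} + 7 \cdot 12 \cdot 9\right) + 13\right) \frac{7 \left(31 + 3 \left(-9\right)\right)}{10 - 9} = \left(\left(-28 + 7 \cdot 81 + 756\right) + 13\right) \frac{7 \left(31 - 27\right)}{1} = \left(\left(-28 + 567 + 756\right) + 13\right) 7 \cdot 1 \cdot 4 = \left(1295 + 13\right) 28 = 1308 \cdot 28 = 36624$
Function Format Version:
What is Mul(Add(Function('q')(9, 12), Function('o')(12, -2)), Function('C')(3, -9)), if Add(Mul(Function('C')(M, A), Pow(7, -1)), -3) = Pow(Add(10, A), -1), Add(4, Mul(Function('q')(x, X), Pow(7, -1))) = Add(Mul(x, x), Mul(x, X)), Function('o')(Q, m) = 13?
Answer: 36624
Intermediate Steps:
Function('q')(x, X) = Add(-28, Mul(7, Pow(x, 2)), Mul(7, X, x)) (Function('q')(x, X) = Add(-28, Mul(7, Add(Mul(x, x), Mul(x, X)))) = Add(-28, Mul(7, Add(Pow(x, 2), Mul(X, x)))) = Add(-28, Add(Mul(7, Pow(x, 2)), Mul(7, X, x))) = Add(-28, Mul(7, Pow(x, 2)), Mul(7, X, x)))
Function('C')(M, A) = Add(21, Mul(7, Pow(Add(10, A), -1)))
Mul(Add(Function('q')(9, 12), Function('o')(12, -2)), Function('C')(3, -9)) = Mul(Add(Add(-28, Mul(7, Pow(9, 2)), Mul(7, 12, 9)), 13), Mul(7, Pow(Add(10, -9), -1), Add(31, Mul(3, -9)))) = Mul(Add(Add(-28, Mul(7, 81), 756), 13), Mul(7, Pow(1, -1), Add(31, -27))) = Mul(Add(Add(-28, 567, 756), 13), Mul(7, 1, 4)) = Mul(Add(1295, 13), 28) = Mul(1308, 28) = 36624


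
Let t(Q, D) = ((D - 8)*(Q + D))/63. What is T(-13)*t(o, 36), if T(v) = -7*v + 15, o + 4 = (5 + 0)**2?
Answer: 8056/3 ≈ 2685.3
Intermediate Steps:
o = 21 (o = -4 + (5 + 0)**2 = -4 + 5**2 = -4 + 25 = 21)
T(v) = 15 - 7*v
t(Q, D) = (-8 + D)*(D + Q)/63 (t(Q, D) = ((-8 + D)*(D + Q))*(1/63) = (-8 + D)*(D + Q)/63)
T(-13)*t(o, 36) = (15 - 7*(-13))*(-8/63*36 - 8/63*21 + (1/63)*36**2 + (1/63)*36*21) = (15 + 91)*(-32/7 - 8/3 + (1/63)*1296 + 12) = 106*(-32/7 - 8/3 + 144/7 + 12) = 106*(76/3) = 8056/3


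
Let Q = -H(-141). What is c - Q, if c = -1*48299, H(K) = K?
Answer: -48440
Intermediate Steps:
c = -48299
Q = 141 (Q = -1*(-141) = 141)
c - Q = -48299 - 1*141 = -48299 - 141 = -48440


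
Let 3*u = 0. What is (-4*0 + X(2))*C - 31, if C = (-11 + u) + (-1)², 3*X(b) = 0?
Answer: -31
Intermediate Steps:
u = 0 (u = (⅓)*0 = 0)
X(b) = 0 (X(b) = (⅓)*0 = 0)
C = -10 (C = (-11 + 0) + (-1)² = -11 + 1 = -10)
(-4*0 + X(2))*C - 31 = (-4*0 + 0)*(-10) - 31 = (0 + 0)*(-10) - 31 = 0*(-10) - 31 = 0 - 31 = -31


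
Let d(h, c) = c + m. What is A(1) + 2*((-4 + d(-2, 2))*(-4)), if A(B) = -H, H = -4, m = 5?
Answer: -20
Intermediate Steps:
A(B) = 4 (A(B) = -1*(-4) = 4)
d(h, c) = 5 + c (d(h, c) = c + 5 = 5 + c)
A(1) + 2*((-4 + d(-2, 2))*(-4)) = 4 + 2*((-4 + (5 + 2))*(-4)) = 4 + 2*((-4 + 7)*(-4)) = 4 + 2*(3*(-4)) = 4 + 2*(-12) = 4 - 24 = -20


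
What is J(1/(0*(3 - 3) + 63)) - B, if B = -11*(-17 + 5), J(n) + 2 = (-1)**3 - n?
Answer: -8506/63 ≈ -135.02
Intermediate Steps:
J(n) = -3 - n (J(n) = -2 + ((-1)**3 - n) = -2 + (-1 - n) = -3 - n)
B = 132 (B = -11*(-12) = 132)
J(1/(0*(3 - 3) + 63)) - B = (-3 - 1/(0*(3 - 3) + 63)) - 1*132 = (-3 - 1/(0*0 + 63)) - 132 = (-3 - 1/(0 + 63)) - 132 = (-3 - 1/63) - 132 = -190/63 - 132 = -8506/63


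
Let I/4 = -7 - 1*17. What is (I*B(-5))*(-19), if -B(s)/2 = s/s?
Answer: -3648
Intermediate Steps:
I = -96 (I = 4*(-7 - 1*17) = 4*(-7 - 17) = 4*(-24) = -96)
B(s) = -2 (B(s) = -2*s/s = -2*1 = -2)
(I*B(-5))*(-19) = -96*(-2)*(-19) = 192*(-19) = -3648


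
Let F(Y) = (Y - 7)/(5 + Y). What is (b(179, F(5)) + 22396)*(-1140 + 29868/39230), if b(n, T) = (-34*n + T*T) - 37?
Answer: -9091001329116/490375 ≈ -1.8539e+7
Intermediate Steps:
F(Y) = (-7 + Y)/(5 + Y)
b(n, T) = -37 + T² - 34*n (b(n, T) = (-34*n + T²) - 37 = (T² - 34*n) - 37 = -37 + T² - 34*n)
(b(179, F(5)) + 22396)*(-1140 + 29868/39230) = ((-37 + ((-7 + 5)/(5 + 5))² - 34*179) + 22396)*(-1140 + 29868/39230) = ((-37 + (-2/10)² - 6086) + 22396)*(-1140 + 29868*(1/39230)) = ((-37 + ((⅒)*(-2))² - 6086) + 22396)*(-1140 + 14934/19615) = ((-37 + (-⅕)² - 6086) + 22396)*(-22346166/19615) = ((-37 + 1/25 - 6086) + 22396)*(-22346166/19615) = (-153074/25 + 22396)*(-22346166/19615) = (406826/25)*(-22346166/19615) = -9091001329116/490375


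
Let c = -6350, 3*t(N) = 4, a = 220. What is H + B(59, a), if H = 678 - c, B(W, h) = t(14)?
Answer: 21088/3 ≈ 7029.3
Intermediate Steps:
t(N) = 4/3 (t(N) = (1/3)*4 = 4/3)
B(W, h) = 4/3
H = 7028 (H = 678 - 1*(-6350) = 678 + 6350 = 7028)
H + B(59, a) = 7028 + 4/3 = 21088/3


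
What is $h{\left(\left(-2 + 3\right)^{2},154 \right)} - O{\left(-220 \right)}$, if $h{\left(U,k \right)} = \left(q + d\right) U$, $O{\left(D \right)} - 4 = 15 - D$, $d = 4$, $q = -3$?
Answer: $-238$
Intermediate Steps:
$O{\left(D \right)} = 19 - D$ ($O{\left(D \right)} = 4 - \left(-15 + D\right) = 19 - D$)
$h{\left(U,k \right)} = U$ ($h{\left(U,k \right)} = \left(-3 + 4\right) U = 1 U = U$)
$h{\left(\left(-2 + 3\right)^{2},154 \right)} - O{\left(-220 \right)} = \left(-2 + 3\right)^{2} - \left(19 - -220\right) = 1^{2} - \left(19 + 220\right) = 1 - 239 = -238$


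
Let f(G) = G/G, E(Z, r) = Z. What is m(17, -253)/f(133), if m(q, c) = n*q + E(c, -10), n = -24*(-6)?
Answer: 2195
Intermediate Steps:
n = 144
m(q, c) = c + 144*q (m(q, c) = 144*q + c = c + 144*q)
f(G) = 1
m(17, -253)/f(133) = (-253 + 144*17)/1 = (-253 + 2448)*1 = 2195*1 = 2195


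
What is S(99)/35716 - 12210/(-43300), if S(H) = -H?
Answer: 21590283/77325140 ≈ 0.27921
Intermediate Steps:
S(99)/35716 - 12210/(-43300) = -1*99/35716 - 12210/(-43300) = -99*1/35716 - 12210*(-1/43300) = -99/35716 + 1221/4330 = 21590283/77325140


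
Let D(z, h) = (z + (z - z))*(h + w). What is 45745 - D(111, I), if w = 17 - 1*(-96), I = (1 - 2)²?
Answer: 33091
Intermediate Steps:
I = 1 (I = (-1)² = 1)
w = 113 (w = 17 + 96 = 113)
D(z, h) = z*(113 + h) (D(z, h) = (z + (z - z))*(h + 113) = (z + 0)*(113 + h) = z*(113 + h))
45745 - D(111, I) = 45745 - 111*(113 + 1) = 45745 - 111*114 = 45745 - 1*12654 = 45745 - 12654 = 33091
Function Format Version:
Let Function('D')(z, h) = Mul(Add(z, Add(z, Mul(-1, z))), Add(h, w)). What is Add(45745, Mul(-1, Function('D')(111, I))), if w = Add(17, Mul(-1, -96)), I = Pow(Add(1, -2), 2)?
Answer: 33091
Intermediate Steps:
I = 1 (I = Pow(-1, 2) = 1)
w = 113 (w = Add(17, 96) = 113)
Function('D')(z, h) = Mul(z, Add(113, h)) (Function('D')(z, h) = Mul(Add(z, Add(z, Mul(-1, z))), Add(h, 113)) = Mul(Add(z, 0), Add(113, h)) = Mul(z, Add(113, h)))
Add(45745, Mul(-1, Function('D')(111, I))) = Add(45745, Mul(-1, Mul(111, Add(113, 1)))) = Add(45745, Mul(-1, Mul(111, 114))) = Add(45745, Mul(-1, 12654)) = Add(45745, -12654) = 33091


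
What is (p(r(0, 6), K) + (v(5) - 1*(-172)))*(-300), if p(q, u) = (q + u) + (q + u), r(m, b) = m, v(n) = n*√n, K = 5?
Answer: -54600 - 1500*√5 ≈ -57954.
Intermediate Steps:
v(n) = n^(3/2)
p(q, u) = 2*q + 2*u
(p(r(0, 6), K) + (v(5) - 1*(-172)))*(-300) = ((2*0 + 2*5) + (5^(3/2) - 1*(-172)))*(-300) = ((0 + 10) + (5*√5 + 172))*(-300) = (10 + (172 + 5*√5))*(-300) = (182 + 5*√5)*(-300) = -54600 - 1500*√5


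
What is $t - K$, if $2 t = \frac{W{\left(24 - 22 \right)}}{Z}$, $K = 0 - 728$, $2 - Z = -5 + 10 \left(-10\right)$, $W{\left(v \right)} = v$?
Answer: $\frac{77897}{107} \approx 728.01$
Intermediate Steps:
$Z = 107$ ($Z = 2 - \left(-5 + 10 \left(-10\right)\right) = 2 - \left(-5 - 100\right) = 2 - -105 = 2 + 105 = 107$)
$K = -728$ ($K = 0 - 728 = -728$)
$t = \frac{1}{107}$ ($t = \frac{\left(24 - 22\right) \frac{1}{107}}{2} = \frac{2 \cdot \frac{1}{107}}{2} = \frac{1}{2} \cdot \frac{2}{107} = \frac{1}{107} \approx 0.0093458$)
$t - K = \frac{1}{107} - -728 = \frac{1}{107} + 728 = \frac{77897}{107}$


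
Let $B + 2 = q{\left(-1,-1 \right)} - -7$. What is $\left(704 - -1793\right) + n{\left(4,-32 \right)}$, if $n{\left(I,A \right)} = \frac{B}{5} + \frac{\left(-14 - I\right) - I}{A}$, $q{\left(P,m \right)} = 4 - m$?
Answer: $\frac{39995}{16} \approx 2499.7$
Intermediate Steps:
$B = 10$ ($B = -2 + \left(\left(4 - -1\right) - -7\right) = -2 + \left(\left(4 + 1\right) + 7\right) = -2 + \left(5 + 7\right) = -2 + 12 = 10$)
$n{\left(I,A \right)} = 2 + \frac{-14 - 2 I}{A}$ ($n{\left(I,A \right)} = \frac{10}{5} + \frac{\left(-14 - I\right) - I}{A} = 10 \cdot \frac{1}{5} + \frac{-14 - 2 I}{A} = 2 + \frac{-14 - 2 I}{A}$)
$\left(704 - -1793\right) + n{\left(4,-32 \right)} = \left(704 - -1793\right) + \frac{2 \left(-7 - 32 - 4\right)}{-32} = \left(704 + 1793\right) + 2 \left(- \frac{1}{32}\right) \left(-7 - 32 - 4\right) = 2497 + 2 \left(- \frac{1}{32}\right) \left(-43\right) = 2497 + \frac{43}{16} = \frac{39995}{16}$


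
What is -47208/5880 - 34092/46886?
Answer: -1026299/117215 ≈ -8.7557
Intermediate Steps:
-47208/5880 - 34092/46886 = -47208*1/5880 - 34092*1/46886 = -281/35 - 17046/23443 = -1026299/117215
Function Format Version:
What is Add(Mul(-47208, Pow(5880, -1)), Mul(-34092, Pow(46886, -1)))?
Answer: Rational(-1026299, 117215) ≈ -8.7557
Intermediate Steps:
Add(Mul(-47208, Pow(5880, -1)), Mul(-34092, Pow(46886, -1))) = Add(Mul(-47208, Rational(1, 5880)), Mul(-34092, Rational(1, 46886))) = Add(Rational(-281, 35), Rational(-17046, 23443)) = Rational(-1026299, 117215)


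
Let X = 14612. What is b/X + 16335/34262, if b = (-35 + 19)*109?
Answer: 44733523/125159086 ≈ 0.35741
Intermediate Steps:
b = -1744 (b = -16*109 = -1744)
b/X + 16335/34262 = -1744/14612 + 16335/34262 = -1744*1/14612 + 16335*(1/34262) = -436/3653 + 16335/34262 = 44733523/125159086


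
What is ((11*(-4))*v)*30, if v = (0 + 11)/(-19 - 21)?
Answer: 363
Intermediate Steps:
v = -11/40 (v = 11/(-40) = 11*(-1/40) = -11/40 ≈ -0.27500)
((11*(-4))*v)*30 = ((11*(-4))*(-11/40))*30 = -44*(-11/40)*30 = (121/10)*30 = 363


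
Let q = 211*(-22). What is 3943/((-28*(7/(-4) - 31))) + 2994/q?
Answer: 7778954/2128357 ≈ 3.6549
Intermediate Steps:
q = -4642
3943/((-28*(7/(-4) - 31))) + 2994/q = 3943/((-28*(7/(-4) - 31))) + 2994/(-4642) = 3943/((-28*(7*(-1/4) - 31))) + 2994*(-1/4642) = 3943/((-28*(-7/4 - 31))) - 1497/2321 = 3943/((-28*(-131/4))) - 1497/2321 = 3943/917 - 1497/2321 = 7778954/2128357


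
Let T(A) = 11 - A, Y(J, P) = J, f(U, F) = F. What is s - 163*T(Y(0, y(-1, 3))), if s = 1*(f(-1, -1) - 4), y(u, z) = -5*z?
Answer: -1798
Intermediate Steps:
s = -5 (s = 1*(-1 - 4) = 1*(-5) = -5)
s - 163*T(Y(0, y(-1, 3))) = -5 - 163*(11 - 1*0) = -5 - 163*(11 + 0) = -5 - 163*11 = -5 - 1793 = -1798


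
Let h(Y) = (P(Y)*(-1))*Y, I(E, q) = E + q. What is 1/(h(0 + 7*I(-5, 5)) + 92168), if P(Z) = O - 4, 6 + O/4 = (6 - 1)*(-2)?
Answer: 1/92168 ≈ 1.0850e-5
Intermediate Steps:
O = -64 (O = -24 + 4*((6 - 1)*(-2)) = -24 + 4*(5*(-2)) = -24 + 4*(-10) = -24 - 40 = -64)
P(Z) = -68 (P(Z) = -64 - 4 = -68)
h(Y) = 68*Y (h(Y) = (-68*(-1))*Y = 68*Y)
1/(h(0 + 7*I(-5, 5)) + 92168) = 1/(68*(0 + 7*(-5 + 5)) + 92168) = 1/(68*(0 + 7*0) + 92168) = 1/(68*(0 + 0) + 92168) = 1/(68*0 + 92168) = 1/(0 + 92168) = 1/92168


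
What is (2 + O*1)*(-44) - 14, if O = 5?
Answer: -322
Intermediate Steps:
(2 + O*1)*(-44) - 14 = (2 + 5*1)*(-44) - 14 = (2 + 5)*(-44) - 14 = 7*(-44) - 14 = -308 - 14 = -322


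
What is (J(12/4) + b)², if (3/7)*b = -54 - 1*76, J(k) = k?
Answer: 811801/9 ≈ 90200.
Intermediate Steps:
b = -910/3 (b = 7*(-54 - 1*76)/3 = 7*(-54 - 76)/3 = (7/3)*(-130) = -910/3 ≈ -303.33)
(J(12/4) + b)² = (12/4 - 910/3)² = (12*(¼) - 910/3)² = (3 - 910/3)² = (-901/3)² = 811801/9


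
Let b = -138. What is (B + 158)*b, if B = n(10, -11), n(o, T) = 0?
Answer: -21804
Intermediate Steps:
B = 0
(B + 158)*b = (0 + 158)*(-138) = 158*(-138) = -21804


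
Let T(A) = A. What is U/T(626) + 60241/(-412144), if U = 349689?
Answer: 72042256175/129001072 ≈ 558.46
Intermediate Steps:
U/T(626) + 60241/(-412144) = 349689/626 + 60241/(-412144) = 349689*(1/626) + 60241*(-1/412144) = 349689/626 - 60241/412144 = 72042256175/129001072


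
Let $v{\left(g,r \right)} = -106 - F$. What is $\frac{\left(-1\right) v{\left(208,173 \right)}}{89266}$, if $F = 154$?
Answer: $\frac{130}{44633} \approx 0.0029126$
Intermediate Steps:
$v{\left(g,r \right)} = -260$ ($v{\left(g,r \right)} = -106 - 154 = -260$)
$\frac{\left(-1\right) v{\left(208,173 \right)}}{89266} = \frac{\left(-1\right) \left(-260\right)}{89266} = 260 \cdot \frac{1}{89266} = \frac{130}{44633}$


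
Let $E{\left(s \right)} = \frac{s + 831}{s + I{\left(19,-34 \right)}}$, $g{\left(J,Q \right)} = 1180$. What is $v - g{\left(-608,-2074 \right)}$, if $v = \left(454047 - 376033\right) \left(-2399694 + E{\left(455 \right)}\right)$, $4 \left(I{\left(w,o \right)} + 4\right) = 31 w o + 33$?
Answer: $- \frac{3405158160193360}{18189} \approx -1.8721 \cdot 10^{11}$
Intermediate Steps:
$I{\left(w,o \right)} = \frac{17}{4} + \frac{31 o w}{4}$ ($I{\left(w,o \right)} = -4 + \frac{31 w o + 33}{4} = -4 + \frac{31 o w + 33}{4} = -4 + \frac{33 + 31 o w}{4} = -4 + \left(\frac{33}{4} + \frac{31 o w}{4}\right) = \frac{17}{4} + \frac{31 o w}{4}$)
$E{\left(s \right)} = \frac{831 + s}{- \frac{20009}{4} + s}$ ($E{\left(s \right)} = \frac{s + 831}{s + \left(\frac{17}{4} + \frac{31}{4} \left(-34\right) 19\right)} = \frac{831 + s}{s + \left(\frac{17}{4} - \frac{10013}{2}\right)} = \frac{831 + s}{s - \frac{20009}{4}} = \frac{831 + s}{- \frac{20009}{4} + s}$)
$v = - \frac{3405158138730340}{18189}$ ($v = \left(454047 - 376033\right) \left(-2399694 + \frac{4 \left(831 + 455\right)}{-20009 + 4 \cdot 455}\right) = 78014 \left(-2399694 + 4 \frac{1}{-20009 + 1820} \cdot 1286\right) = 78014 \left(-2399694 + 4 \frac{1}{-18189} \cdot 1286\right) = 78014 \left(-2399694 + 4 \left(- \frac{1}{18189}\right) 1286\right) = 78014 \left(-2399694 - \frac{5144}{18189}\right) = 78014 \left(- \frac{43648039310}{18189}\right) = - \frac{3405158138730340}{18189} \approx -1.8721 \cdot 10^{11}$)
$v - g{\left(-608,-2074 \right)} = - \frac{3405158138730340}{18189} - 1180 = - \frac{3405158160193360}{18189}$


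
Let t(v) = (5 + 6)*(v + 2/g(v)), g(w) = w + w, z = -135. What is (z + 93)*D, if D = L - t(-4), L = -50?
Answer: 273/2 ≈ 136.50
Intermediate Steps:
g(w) = 2*w
t(v) = 11*v + 11/v (t(v) = (5 + 6)*(v + 2/((2*v))) = 11*(v + 2*(1/(2*v))) = 11*(v + 1/v) = 11*v + 11/v)
D = -13/4 (D = -50 - (11*(-4) + 11/(-4)) = -50 - (-44 + 11*(-¼)) = -50 - (-44 - 11/4) = -50 - 1*(-187/4) = -50 + 187/4 = -13/4 ≈ -3.2500)
(z + 93)*D = (-135 + 93)*(-13/4) = -42*(-13/4) = 273/2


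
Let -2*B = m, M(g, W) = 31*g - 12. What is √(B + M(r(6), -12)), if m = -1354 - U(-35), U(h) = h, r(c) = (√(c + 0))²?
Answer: √3334/2 ≈ 28.870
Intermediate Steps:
r(c) = c (r(c) = (√c)² = c)
M(g, W) = -12 + 31*g
m = -1319 (m = -1354 - 1*(-35) = -1354 + 35 = -1319)
B = 1319/2 (B = -½*(-1319) = 1319/2 ≈ 659.50)
√(B + M(r(6), -12)) = √(1319/2 + (-12 + 31*6)) = √(1319/2 + (-12 + 186)) = √(1319/2 + 174) = √(1667/2) = √3334/2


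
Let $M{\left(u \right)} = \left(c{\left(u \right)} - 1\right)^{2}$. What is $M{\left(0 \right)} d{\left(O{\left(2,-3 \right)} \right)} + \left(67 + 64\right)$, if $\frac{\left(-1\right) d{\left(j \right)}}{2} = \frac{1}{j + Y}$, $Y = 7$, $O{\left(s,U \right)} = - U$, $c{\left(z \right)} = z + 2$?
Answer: $\frac{654}{5} \approx 130.8$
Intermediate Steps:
$c{\left(z \right)} = 2 + z$
$M{\left(u \right)} = \left(1 + u\right)^{2}$ ($M{\left(u \right)} = \left(\left(2 + u\right) - 1\right)^{2} = \left(1 + u\right)^{2}$)
$d{\left(j \right)} = - \frac{2}{7 + j}$ ($d{\left(j \right)} = - \frac{2}{j + 7} = - \frac{2}{7 + j}$)
$M{\left(0 \right)} d{\left(O{\left(2,-3 \right)} \right)} + \left(67 + 64\right) = \left(1 + 0\right)^{2} \left(- \frac{2}{7 - -3}\right) + \left(67 + 64\right) = 1^{2} \left(- \frac{2}{7 + 3}\right) + 131 = 1 \left(- \frac{2}{10}\right) + 131 = 1 \left(\left(-2\right) \frac{1}{10}\right) + 131 = 1 \left(- \frac{1}{5}\right) + 131 = - \frac{1}{5} + 131 = \frac{654}{5}$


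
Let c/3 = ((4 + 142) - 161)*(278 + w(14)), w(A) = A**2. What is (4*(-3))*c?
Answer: 255960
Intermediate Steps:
c = -21330 (c = 3*(((4 + 142) - 161)*(278 + 14**2)) = 3*((146 - 161)*(278 + 196)) = 3*(-15*474) = 3*(-7110) = -21330)
(4*(-3))*c = (4*(-3))*(-21330) = -12*(-21330) = 255960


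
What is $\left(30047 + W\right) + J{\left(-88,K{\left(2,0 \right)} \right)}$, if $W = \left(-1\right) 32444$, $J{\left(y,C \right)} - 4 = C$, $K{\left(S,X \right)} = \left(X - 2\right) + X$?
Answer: $-2395$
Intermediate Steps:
$K{\left(S,X \right)} = -2 + 2 X$ ($K{\left(S,X \right)} = \left(-2 + X\right) + X = -2 + 2 X$)
$J{\left(y,C \right)} = 4 + C$
$W = -32444$
$\left(30047 + W\right) + J{\left(-88,K{\left(2,0 \right)} \right)} = \left(30047 - 32444\right) + \left(4 + \left(-2 + 2 \cdot 0\right)\right) = -2397 + \left(4 + \left(-2 + 0\right)\right) = -2397 + \left(4 - 2\right) = -2397 + 2 = -2395$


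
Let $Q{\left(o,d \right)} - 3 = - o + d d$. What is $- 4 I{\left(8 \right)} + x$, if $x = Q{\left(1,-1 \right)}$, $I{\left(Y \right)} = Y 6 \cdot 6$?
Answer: $-1149$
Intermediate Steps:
$Q{\left(o,d \right)} = 3 + d^{2} - o$ ($Q{\left(o,d \right)} = 3 + \left(- o + d d\right) = 3 + \left(- o + d^{2}\right) = 3 + \left(d^{2} - o\right) = 3 + d^{2} - o$)
$I{\left(Y \right)} = 36 Y$ ($I{\left(Y \right)} = 6 Y 6 = 36 Y$)
$x = 3$ ($x = 3 + \left(-1\right)^{2} - 1 = 3 + 1 - 1 = 3$)
$- 4 I{\left(8 \right)} + x = - 4 \cdot 36 \cdot 8 + 3 = \left(-4\right) 288 + 3 = -1152 + 3 = -1149$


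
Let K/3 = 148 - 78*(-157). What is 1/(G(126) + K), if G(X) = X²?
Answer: 1/53058 ≈ 1.8847e-5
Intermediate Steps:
K = 37182 (K = 3*(148 - 78*(-157)) = 3*(148 + 12246) = 3*12394 = 37182)
1/(G(126) + K) = 1/(126² + 37182) = 1/(15876 + 37182) = 1/53058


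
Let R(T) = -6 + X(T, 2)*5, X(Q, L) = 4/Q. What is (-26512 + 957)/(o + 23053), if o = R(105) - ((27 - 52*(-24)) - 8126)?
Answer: -536655/627862 ≈ -0.85473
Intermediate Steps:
R(T) = -6 + 20/T (R(T) = -6 + (4/T)*5 = -6 + 20/T)
o = 143749/21 (o = (-6 + 20/105) - ((27 - 52*(-24)) - 8126) = (-6 + 20*(1/105)) - ((27 + 1248) - 8126) = (-6 + 4/21) - (1275 - 8126) = -122/21 - 1*(-6851) = -122/21 + 6851 = 143749/21 ≈ 6845.2)
(-26512 + 957)/(o + 23053) = (-26512 + 957)/(143749/21 + 23053) = -25555/627862/21 = -25555*21/627862 = -536655/627862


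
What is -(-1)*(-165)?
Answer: -165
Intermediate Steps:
-(-1)*(-165) = -1*165 = -165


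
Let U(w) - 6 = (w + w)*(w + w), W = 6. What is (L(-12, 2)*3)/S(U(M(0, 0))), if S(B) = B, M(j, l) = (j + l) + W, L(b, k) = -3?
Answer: -3/50 ≈ -0.060000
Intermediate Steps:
M(j, l) = 6 + j + l (M(j, l) = (j + l) + 6 = 6 + j + l)
U(w) = 6 + 4*w**2 (U(w) = 6 + (w + w)*(w + w) = 6 + (2*w)*(2*w) = 6 + 4*w**2)
(L(-12, 2)*3)/S(U(M(0, 0))) = (-3*3)/(6 + 4*(6 + 0 + 0)**2) = -9/(6 + 4*6**2) = -9/(6 + 4*36) = -9/(6 + 144) = -9/150 = -9*1/150 = -3/50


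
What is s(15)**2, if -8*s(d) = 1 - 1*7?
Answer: 9/16 ≈ 0.56250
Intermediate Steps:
s(d) = 3/4 (s(d) = -(1 - 1*7)/8 = -(1 - 7)/8 = -1/8*(-6) = 3/4)
s(15)**2 = (3/4)**2 = 9/16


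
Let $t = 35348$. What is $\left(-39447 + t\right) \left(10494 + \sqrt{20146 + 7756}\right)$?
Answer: $-43014906 - 4099 \sqrt{27902} \approx -4.37 \cdot 10^{7}$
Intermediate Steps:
$\left(-39447 + t\right) \left(10494 + \sqrt{20146 + 7756}\right) = \left(-39447 + 35348\right) \left(10494 + \sqrt{20146 + 7756}\right) = - 4099 \left(10494 + \sqrt{27902}\right) = -43014906 - 4099 \sqrt{27902}$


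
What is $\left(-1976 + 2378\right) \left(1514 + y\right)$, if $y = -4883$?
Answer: $-1354338$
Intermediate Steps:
$\left(-1976 + 2378\right) \left(1514 + y\right) = \left(-1976 + 2378\right) \left(1514 - 4883\right) = 402 \left(-3369\right) = -1354338$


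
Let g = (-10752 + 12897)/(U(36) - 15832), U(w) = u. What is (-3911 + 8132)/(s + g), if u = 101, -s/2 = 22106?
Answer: -66400551/695501117 ≈ -0.095472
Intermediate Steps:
s = -44212 (s = -2*22106 = -44212)
U(w) = 101
g = -2145/15731 (g = (-10752 + 12897)/(101 - 15832) = 2145/(-15731) = 2145*(-1/15731) = -2145/15731 ≈ -0.13635)
(-3911 + 8132)/(s + g) = (-3911 + 8132)/(-44212 - 2145/15731) = 4221/(-695501117/15731) = 4221*(-15731/695501117) = -66400551/695501117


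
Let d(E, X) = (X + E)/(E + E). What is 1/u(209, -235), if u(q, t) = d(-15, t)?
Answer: 3/25 ≈ 0.12000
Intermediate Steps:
d(E, X) = (E + X)/(2*E) (d(E, X) = (E + X)/((2*E)) = (E + X)*(1/(2*E)) = (E + X)/(2*E))
u(q, t) = ½ - t/30 (u(q, t) = (½)*(-15 + t)/(-15) = (½)*(-1/15)*(-15 + t) = ½ - t/30)
1/u(209, -235) = 1/(½ - 1/30*(-235)) = 1/(½ + 47/6) = 1/(25/3) = 3/25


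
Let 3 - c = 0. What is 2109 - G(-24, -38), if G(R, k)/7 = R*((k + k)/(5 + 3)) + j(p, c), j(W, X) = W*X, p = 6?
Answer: 387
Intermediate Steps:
c = 3 (c = 3 - 1*0 = 3 + 0 = 3)
G(R, k) = 126 + 7*R*k/4 (G(R, k) = 7*(R*((k + k)/(5 + 3)) + 6*3) = 7*(R*((2*k)/8) + 18) = 7*(R*((2*k)*(1/8)) + 18) = 7*(R*(k/4) + 18) = 7*(R*k/4 + 18) = 7*(18 + R*k/4) = 126 + 7*R*k/4)
2109 - G(-24, -38) = 2109 - (126 + (7/4)*(-24)*(-38)) = 2109 - (126 + 1596) = 2109 - 1*1722 = 2109 - 1722 = 387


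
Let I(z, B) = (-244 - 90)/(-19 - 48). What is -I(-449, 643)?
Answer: -334/67 ≈ -4.9851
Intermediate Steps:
I(z, B) = 334/67 (I(z, B) = -334/(-67) = -334*(-1/67) = 334/67)
-I(-449, 643) = -1*334/67 = -334/67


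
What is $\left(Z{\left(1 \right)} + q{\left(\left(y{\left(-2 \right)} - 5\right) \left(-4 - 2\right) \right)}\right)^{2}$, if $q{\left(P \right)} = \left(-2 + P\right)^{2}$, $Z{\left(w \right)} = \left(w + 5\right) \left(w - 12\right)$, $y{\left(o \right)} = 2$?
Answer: $36100$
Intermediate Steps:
$Z{\left(w \right)} = \left(-12 + w\right) \left(5 + w\right)$ ($Z{\left(w \right)} = \left(5 + w\right) \left(-12 + w\right) = \left(-12 + w\right) \left(5 + w\right)$)
$\left(Z{\left(1 \right)} + q{\left(\left(y{\left(-2 \right)} - 5\right) \left(-4 - 2\right) \right)}\right)^{2} = \left(\left(-60 + 1^{2} - 7\right) + \left(-2 + \left(2 - 5\right) \left(-4 - 2\right)\right)^{2}\right)^{2} = \left(\left(-60 + 1 - 7\right) + \left(-2 - -18\right)^{2}\right)^{2} = \left(-66 + \left(-2 + 18\right)^{2}\right)^{2} = \left(-66 + 16^{2}\right)^{2} = \left(-66 + 256\right)^{2} = 190^{2} = 36100$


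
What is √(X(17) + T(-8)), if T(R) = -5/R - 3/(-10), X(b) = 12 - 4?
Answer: √3570/20 ≈ 2.9875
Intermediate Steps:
X(b) = 8
T(R) = 3/10 - 5/R (T(R) = -5/R - 3*(-⅒) = -5/R + 3/10 = 3/10 - 5/R)
√(X(17) + T(-8)) = √(8 + (3/10 - 5/(-8))) = √(8 + (3/10 - 5*(-⅛))) = √(8 + (3/10 + 5/8)) = √(8 + 37/40) = √(357/40) = √3570/20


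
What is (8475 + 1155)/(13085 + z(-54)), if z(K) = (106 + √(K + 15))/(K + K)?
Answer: 22610053584/30719663531 + 208008*I*√39/399355625903 ≈ 0.73601 + 3.2528e-6*I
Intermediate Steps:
z(K) = (106 + √(15 + K))/(2*K) (z(K) = (106 + √(15 + K))/((2*K)) = (106 + √(15 + K))*(1/(2*K)) = (106 + √(15 + K))/(2*K))
(8475 + 1155)/(13085 + z(-54)) = (8475 + 1155)/(13085 + (½)*(106 + √(15 - 54))/(-54)) = 9630/(13085 + (½)*(-1/54)*(106 + √(-39))) = 9630/(13085 + (½)*(-1/54)*(106 + I*√39)) = 9630/(13085 + (-53/54 - I*√39/108)) = 9630/(706537/54 - I*√39/108)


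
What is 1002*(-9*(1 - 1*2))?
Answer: 9018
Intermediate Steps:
1002*(-9*(1 - 1*2)) = 1002*(-9*(1 - 2)) = 1002*(-9*(-1)) = 1002*(-3*(-3)) = 1002*9 = 9018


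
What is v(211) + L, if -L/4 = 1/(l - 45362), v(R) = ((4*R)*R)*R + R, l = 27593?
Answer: 667686789019/17769 ≈ 3.7576e+7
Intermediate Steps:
v(R) = R + 4*R³ (v(R) = (4*R²)*R + R = 4*R³ + R = R + 4*R³)
L = 4/17769 (L = -4/(27593 - 45362) = -4/(-17769) = -4*(-1/17769) = 4/17769 ≈ 0.00022511)
v(211) + L = (211 + 4*211³) + 4/17769 = (211 + 4*9393931) + 4/17769 = (211 + 37575724) + 4/17769 = 37575935 + 4/17769 = 667686789019/17769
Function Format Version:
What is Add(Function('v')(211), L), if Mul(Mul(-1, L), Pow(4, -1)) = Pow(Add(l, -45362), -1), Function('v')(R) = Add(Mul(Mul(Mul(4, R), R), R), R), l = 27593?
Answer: Rational(667686789019, 17769) ≈ 3.7576e+7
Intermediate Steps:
Function('v')(R) = Add(R, Mul(4, Pow(R, 3))) (Function('v')(R) = Add(Mul(Mul(4, Pow(R, 2)), R), R) = Add(Mul(4, Pow(R, 3)), R) = Add(R, Mul(4, Pow(R, 3))))
L = Rational(4, 17769) (L = Mul(-4, Pow(Add(27593, -45362), -1)) = Mul(-4, Pow(-17769, -1)) = Mul(-4, Rational(-1, 17769)) = Rational(4, 17769) ≈ 0.00022511)
Add(Function('v')(211), L) = Add(Add(211, Mul(4, Pow(211, 3))), Rational(4, 17769)) = Add(Add(211, Mul(4, 9393931)), Rational(4, 17769)) = Add(Add(211, 37575724), Rational(4, 17769)) = Add(37575935, Rational(4, 17769)) = Rational(667686789019, 17769)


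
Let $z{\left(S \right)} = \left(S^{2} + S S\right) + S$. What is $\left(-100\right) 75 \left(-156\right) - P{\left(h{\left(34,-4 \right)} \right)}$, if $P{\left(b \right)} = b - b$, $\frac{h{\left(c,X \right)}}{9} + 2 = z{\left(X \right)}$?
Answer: $1170000$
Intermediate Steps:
$z{\left(S \right)} = S + 2 S^{2}$ ($z{\left(S \right)} = \left(S^{2} + S^{2}\right) + S = 2 S^{2} + S = S + 2 S^{2}$)
$h{\left(c,X \right)} = -18 + 9 X \left(1 + 2 X\right)$
$P{\left(b \right)} = 0$
$\left(-100\right) 75 \left(-156\right) - P{\left(h{\left(34,-4 \right)} \right)} = \left(-100\right) 75 \left(-156\right) - 0 = \left(-7500\right) \left(-156\right) + 0 = 1170000 + 0 = 1170000$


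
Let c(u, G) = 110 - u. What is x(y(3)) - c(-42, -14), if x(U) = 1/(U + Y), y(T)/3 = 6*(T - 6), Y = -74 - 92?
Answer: -33441/220 ≈ -152.00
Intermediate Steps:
Y = -166
y(T) = -108 + 18*T (y(T) = 3*(6*(T - 6)) = 3*(6*(-6 + T)) = 3*(-36 + 6*T) = -108 + 18*T)
x(U) = 1/(-166 + U) (x(U) = 1/(U - 166) = 1/(-166 + U))
x(y(3)) - c(-42, -14) = 1/(-166 + (-108 + 18*3)) - (110 - 1*(-42)) = 1/(-166 + (-108 + 54)) - (110 + 42) = 1/(-166 - 54) - 1*152 = 1/(-220) - 152 = -1/220 - 152 = -33441/220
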